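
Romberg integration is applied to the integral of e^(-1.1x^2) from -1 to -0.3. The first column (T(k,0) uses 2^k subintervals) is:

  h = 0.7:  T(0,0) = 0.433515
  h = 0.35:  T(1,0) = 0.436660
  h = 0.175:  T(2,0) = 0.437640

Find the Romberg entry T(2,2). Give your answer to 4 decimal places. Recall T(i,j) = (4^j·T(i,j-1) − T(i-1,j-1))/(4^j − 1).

0.4380

Richardson extrapolation on the trapezoidal column (denominator 4−1=3):
T(1,1) = (4·0.436660 − 0.433515) / 3 = 0.437708
T(2,1) = 0.437640 + (0.437640 − 0.436660)/3 = 0.437967
T(2,2) = 0.437967 + (0.437967 − 0.437708)/15 = 0.437984
(Column j=1 coincides with Simpson's rule on the same nodes.)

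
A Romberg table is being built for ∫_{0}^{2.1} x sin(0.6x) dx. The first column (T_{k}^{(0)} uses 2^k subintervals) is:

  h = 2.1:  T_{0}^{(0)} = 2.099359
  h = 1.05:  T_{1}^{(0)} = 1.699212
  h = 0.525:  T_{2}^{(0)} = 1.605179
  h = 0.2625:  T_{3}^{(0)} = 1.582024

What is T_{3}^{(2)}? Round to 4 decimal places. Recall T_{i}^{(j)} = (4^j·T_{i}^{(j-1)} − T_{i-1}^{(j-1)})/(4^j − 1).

1.5743

Richardson extrapolation on the trapezoidal column (denominator 4−1=3):
T_{2}^{(1)} = (4·1.605179 − 1.699212) / 3 = 1.573835
T_{3}^{(1)} = 1.582024 + (1.582024 − 1.605179)/3 = 1.574306
T_{3}^{(2)} = (16·1.574306 − 1.573835) / 15 = 1.574337
(Column j=1 coincides with Simpson's rule on the same nodes.)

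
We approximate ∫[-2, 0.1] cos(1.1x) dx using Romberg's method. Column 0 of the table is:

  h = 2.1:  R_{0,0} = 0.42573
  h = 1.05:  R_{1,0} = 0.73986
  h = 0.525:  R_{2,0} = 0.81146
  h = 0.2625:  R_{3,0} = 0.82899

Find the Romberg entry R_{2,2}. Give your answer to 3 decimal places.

Richardson extrapolation on the trapezoidal column (denominator 4−1=3):
R_{1,1} = 0.73986 + (0.73986 − 0.42573)/3 = 0.84457
R_{2,1} = (4·0.81146 − 0.73986) / 3 = 0.83533
R_{2,2} = 0.83533 + (0.83533 − 0.84457)/15 = 0.83471

0.835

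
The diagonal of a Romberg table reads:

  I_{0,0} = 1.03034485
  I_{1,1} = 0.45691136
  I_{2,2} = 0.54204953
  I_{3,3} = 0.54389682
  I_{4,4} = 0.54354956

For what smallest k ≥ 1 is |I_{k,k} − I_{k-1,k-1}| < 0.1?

|I_{1,1} − I_{0,0}| = 0.57343349 ≥ 0.1
|I_{2,2} − I_{1,1}| = 0.08513817 < 0.1

k = 2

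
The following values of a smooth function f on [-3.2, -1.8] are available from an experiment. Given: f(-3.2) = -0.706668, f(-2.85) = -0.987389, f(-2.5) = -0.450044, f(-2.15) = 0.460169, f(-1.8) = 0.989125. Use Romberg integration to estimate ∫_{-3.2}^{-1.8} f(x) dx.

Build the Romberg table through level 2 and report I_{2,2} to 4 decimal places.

I_{0,0} (trapezoid, 1 panel, h=1.4000): 0.197720
I_{1,0} (trapezoid, 2 panels, h=0.7000): -0.216171
I_{2,0} (trapezoid, 4 panels, h=0.3500): -0.292612
I_{1,1} = -0.216171 + (-0.216171 − 0.197720)/3 = -0.354135
I_{2,1} = -0.292612 + (-0.292612 − (-0.216171))/3 = -0.318092
I_{2,2} = -0.318092 + (-0.318092 − (-0.354135))/15 = -0.315689

-0.3157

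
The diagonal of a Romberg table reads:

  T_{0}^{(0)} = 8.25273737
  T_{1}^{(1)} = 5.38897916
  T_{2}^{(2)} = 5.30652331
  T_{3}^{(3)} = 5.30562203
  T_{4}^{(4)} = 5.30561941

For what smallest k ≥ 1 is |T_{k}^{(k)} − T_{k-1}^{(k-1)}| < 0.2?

|T_{1}^{(1)} − T_{0}^{(0)}| = 2.86375821 ≥ 0.2
|T_{2}^{(2)} − T_{1}^{(1)}| = 0.08245585 < 0.2

k = 2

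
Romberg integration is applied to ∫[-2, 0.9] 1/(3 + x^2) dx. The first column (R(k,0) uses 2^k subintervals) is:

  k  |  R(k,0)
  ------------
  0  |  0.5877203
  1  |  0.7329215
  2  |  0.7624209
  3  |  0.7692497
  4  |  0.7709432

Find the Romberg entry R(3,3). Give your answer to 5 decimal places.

0.77147

R(1,1) = 0.7329215 + (0.7329215 − 0.5877203)/3 = 0.7813219
R(2,1) = (4·0.7624209 − 0.7329215) / 3 = 0.7722540
R(3,1) = 0.7692497 + (0.7692497 − 0.7624209)/3 = 0.7715260
R(2,2) = (16·0.7722540 − 0.7813219) / 15 = 0.7716495
R(3,2) = 0.7715260 + (0.7715260 − 0.7722540)/15 = 0.7714775
R(3,3) = (64·0.7714775 − 0.7716495) / 63 = 0.7714748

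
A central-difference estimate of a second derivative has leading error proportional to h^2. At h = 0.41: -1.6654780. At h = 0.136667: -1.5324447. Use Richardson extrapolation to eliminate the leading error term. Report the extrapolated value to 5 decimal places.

-1.51582

Extrapolated value = (9·A(h/3) − A(h)) / (9 − 1)
= (9·(-1.5324447) − (-1.6654780)) / 8
= -12.1265243 / 8 = -1.5158155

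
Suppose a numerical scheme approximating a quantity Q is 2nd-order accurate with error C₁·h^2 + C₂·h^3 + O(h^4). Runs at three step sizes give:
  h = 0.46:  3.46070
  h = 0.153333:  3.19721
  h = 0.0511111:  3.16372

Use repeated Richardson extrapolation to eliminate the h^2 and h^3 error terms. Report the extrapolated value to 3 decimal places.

First eliminate the h^2 term (factor 3^2 = 9):
  B₁ = (9·3.19721 − 3.46070)/8 = 3.16427
  B₂ = (9·3.16372 − 3.19721)/8 = 3.15953
Then eliminate the h^3 term (factor 3^3 = 27):
  (27·3.15953 − 3.16427)/26 = 3.15935

3.159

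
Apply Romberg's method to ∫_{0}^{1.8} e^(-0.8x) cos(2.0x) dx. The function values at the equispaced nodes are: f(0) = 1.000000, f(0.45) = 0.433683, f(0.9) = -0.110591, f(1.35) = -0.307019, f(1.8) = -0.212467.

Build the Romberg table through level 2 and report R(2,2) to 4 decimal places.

0.1648

R(0,0) (trapezoid, 1 panel, h=1.8000): 0.708780
R(1,0) (trapezoid, 2 panels, h=0.9000): 0.254858
R(2,0) (trapezoid, 4 panels, h=0.4500): 0.184428
R(1,1) = 0.254858 + (0.254858 − 0.708780)/3 = 0.103551
R(2,1) = 0.184428 + (0.184428 − 0.254858)/3 = 0.160951
R(2,2) = 0.160951 + (0.160951 − 0.103551)/15 = 0.164778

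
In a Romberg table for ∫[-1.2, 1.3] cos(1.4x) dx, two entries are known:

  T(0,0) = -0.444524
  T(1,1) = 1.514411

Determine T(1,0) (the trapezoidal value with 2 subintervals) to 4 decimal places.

1.0247

From T(1,1) = (4·T(1,0) − T(0,0))/3, solve for T(1,0):
4·T(1,0) = 3·1.514411 + (-0.444524) = 4.098709
T(1,0) = 1.024677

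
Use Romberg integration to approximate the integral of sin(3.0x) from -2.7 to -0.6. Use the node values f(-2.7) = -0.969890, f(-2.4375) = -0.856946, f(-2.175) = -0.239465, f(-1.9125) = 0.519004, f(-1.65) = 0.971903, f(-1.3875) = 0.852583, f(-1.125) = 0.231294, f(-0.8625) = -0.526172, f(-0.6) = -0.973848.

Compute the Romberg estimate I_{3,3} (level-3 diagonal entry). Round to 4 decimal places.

-0.0047

I_{0,0} (trapezoid, 1 panel, h=2.1000): -2.040925
I_{1,0} (trapezoid, 2 panels, h=1.0500): 0.000036
I_{2,0} (trapezoid, 4 panels, h=0.5250): -0.004272
I_{3,0} (trapezoid, 8 panels, h=0.2625): -0.005163
I_{1,1} = 0.000036 + (0.000036 − (-2.040925))/3 = 0.680356
I_{2,1} = -0.004272 + (-0.004272 − 0.000036)/3 = -0.005708
I_{3,1} = -0.005163 + (-0.005163 − (-0.004272))/3 = -0.005460
I_{2,2} = -0.005708 + (-0.005708 − 0.680356)/15 = -0.051446
I_{3,2} = -0.005460 + (-0.005460 − (-0.005708))/15 = -0.005443
I_{3,3} = -0.005443 + (-0.005443 − (-0.051446))/63 = -0.004713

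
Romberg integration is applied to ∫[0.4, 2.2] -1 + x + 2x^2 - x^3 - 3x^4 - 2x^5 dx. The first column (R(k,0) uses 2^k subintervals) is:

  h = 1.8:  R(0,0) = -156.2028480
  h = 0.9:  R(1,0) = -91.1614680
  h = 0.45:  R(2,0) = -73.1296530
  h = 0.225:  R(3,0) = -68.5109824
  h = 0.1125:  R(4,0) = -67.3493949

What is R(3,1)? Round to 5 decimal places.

-66.97143

Richardson extrapolation on the trapezoidal column (denominator 4−1=3):
R(3,1) = (4·(-68.5109824) − (-73.1296530)) / 3 = -66.9714255
(Column j=1 coincides with Simpson's rule on the same nodes.)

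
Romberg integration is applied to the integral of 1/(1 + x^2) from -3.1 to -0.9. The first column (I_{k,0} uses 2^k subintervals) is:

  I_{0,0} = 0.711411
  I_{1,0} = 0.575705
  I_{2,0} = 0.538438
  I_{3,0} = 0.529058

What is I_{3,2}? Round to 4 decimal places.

0.5259

Richardson extrapolation on the trapezoidal column (denominator 4−1=3):
I_{2,1} = (4·0.538438 − 0.575705) / 3 = 0.526016
I_{3,1} = 0.529058 + (0.529058 − 0.538438)/3 = 0.525931
I_{3,2} = (16·0.525931 − 0.526016) / 15 = 0.525925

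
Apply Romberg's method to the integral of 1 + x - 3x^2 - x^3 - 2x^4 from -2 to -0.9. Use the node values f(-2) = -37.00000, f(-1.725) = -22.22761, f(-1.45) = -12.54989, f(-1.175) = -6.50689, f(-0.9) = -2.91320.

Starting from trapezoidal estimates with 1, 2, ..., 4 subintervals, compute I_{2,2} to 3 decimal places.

I_{0,0} (trapezoid, 1 panel, h=1.1000): -21.95226
I_{1,0} (trapezoid, 2 panels, h=0.5500): -17.87857
I_{2,0} (trapezoid, 4 panels, h=0.2750): -16.84127
I_{1,1} = -17.87857 + (-17.87857 − (-21.95226))/3 = -16.52067
I_{2,1} = -16.84127 + (-16.84127 − (-17.87857))/3 = -16.49550
I_{2,2} = -16.49550 + (-16.49550 − (-16.52067))/15 = -16.49382

-16.494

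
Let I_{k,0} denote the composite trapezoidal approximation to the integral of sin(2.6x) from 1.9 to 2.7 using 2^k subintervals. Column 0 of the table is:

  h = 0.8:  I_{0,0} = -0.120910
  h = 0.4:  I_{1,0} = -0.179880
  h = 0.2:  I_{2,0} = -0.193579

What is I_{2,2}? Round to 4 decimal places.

Richardson extrapolation on the trapezoidal column (denominator 4−1=3):
I_{1,1} = (4·(-0.179880) − (-0.120910)) / 3 = -0.199537
I_{2,1} = (4·(-0.193579) − (-0.179880)) / 3 = -0.198145
I_{2,2} = (16·(-0.198145) − (-0.199537)) / 15 = -0.198052

-0.1981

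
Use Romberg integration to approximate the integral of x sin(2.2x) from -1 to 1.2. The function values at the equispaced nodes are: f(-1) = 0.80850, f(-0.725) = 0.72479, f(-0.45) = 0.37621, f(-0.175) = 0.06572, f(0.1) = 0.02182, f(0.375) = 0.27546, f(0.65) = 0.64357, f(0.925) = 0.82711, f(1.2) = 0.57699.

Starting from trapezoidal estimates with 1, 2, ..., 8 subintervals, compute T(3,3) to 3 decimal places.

1.012

T(0,0) (trapezoid, 1 panel, h=2.2000): 1.52404
T(1,0) (trapezoid, 2 panels, h=1.1000): 0.78602
T(2,0) (trapezoid, 4 panels, h=0.5500): 0.95389
T(3,0) (trapezoid, 8 panels, h=0.2750): 0.99754
T(1,1) = 0.78602 + (0.78602 − 1.52404)/3 = 0.54001
T(2,1) = 0.95389 + (0.95389 − 0.78602)/3 = 1.00985
T(3,1) = 0.99754 + (0.99754 − 0.95389)/3 = 1.01209
T(2,2) = 1.00985 + (1.00985 − 0.54001)/15 = 1.04117
T(3,2) = 1.01209 + (1.01209 − 1.00985)/15 = 1.01224
T(3,3) = 1.01224 + (1.01224 − 1.04117)/63 = 1.01178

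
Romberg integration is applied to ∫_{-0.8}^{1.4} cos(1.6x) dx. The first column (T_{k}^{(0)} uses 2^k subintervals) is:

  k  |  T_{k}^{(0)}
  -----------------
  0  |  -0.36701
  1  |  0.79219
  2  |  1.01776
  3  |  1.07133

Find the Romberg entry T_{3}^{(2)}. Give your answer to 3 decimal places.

1.089

Richardson extrapolation on the trapezoidal column (denominator 4−1=3):
T_{2}^{(1)} = (4·1.01776 − 0.79219) / 3 = 1.09295
T_{3}^{(1)} = (4·1.07133 − 1.01776) / 3 = 1.08919
T_{3}^{(2)} = 1.08919 + (1.08919 − 1.09295)/15 = 1.08894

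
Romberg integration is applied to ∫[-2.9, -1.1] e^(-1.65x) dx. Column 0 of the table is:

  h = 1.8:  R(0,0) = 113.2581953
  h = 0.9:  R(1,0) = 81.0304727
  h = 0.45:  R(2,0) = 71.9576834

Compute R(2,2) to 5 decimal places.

Richardson extrapolation on the trapezoidal column (denominator 4−1=3):
R(1,1) = 81.0304727 + (81.0304727 − 113.2581953)/3 = 70.2878985
R(2,1) = (4·71.9576834 − 81.0304727) / 3 = 68.9334203
R(2,2) = (16·68.9334203 − 70.2878985) / 15 = 68.8431218

68.84312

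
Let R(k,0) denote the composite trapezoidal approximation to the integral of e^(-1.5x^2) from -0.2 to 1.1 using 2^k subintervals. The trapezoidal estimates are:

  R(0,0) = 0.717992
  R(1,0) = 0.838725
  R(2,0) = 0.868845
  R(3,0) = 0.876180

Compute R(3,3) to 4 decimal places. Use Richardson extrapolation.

Richardson extrapolation on the trapezoidal column (denominator 4−1=3):
R(1,1) = (4·0.838725 − 0.717992) / 3 = 0.878969
R(2,1) = 0.868845 + (0.868845 − 0.838725)/3 = 0.878885
R(3,1) = 0.876180 + (0.876180 − 0.868845)/3 = 0.878625
R(2,2) = (16·0.878885 − 0.878969) / 15 = 0.878879
R(3,2) = (16·0.878625 − 0.878885) / 15 = 0.878608
R(3,3) = 0.878608 + (0.878608 − 0.878879)/63 = 0.878604

0.8786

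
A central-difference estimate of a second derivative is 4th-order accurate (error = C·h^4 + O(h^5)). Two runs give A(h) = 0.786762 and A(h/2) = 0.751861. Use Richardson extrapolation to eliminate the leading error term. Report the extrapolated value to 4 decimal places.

The leading error scales as h^4; refining by a factor of 2 reduces it by 2^4 = 16.
Extrapolated value = (16·A(h/2) − A(h)) / (16 − 1)
= (16·0.751861 − 0.786762) / 15
= 11.243014 / 15 = 0.749534

0.7495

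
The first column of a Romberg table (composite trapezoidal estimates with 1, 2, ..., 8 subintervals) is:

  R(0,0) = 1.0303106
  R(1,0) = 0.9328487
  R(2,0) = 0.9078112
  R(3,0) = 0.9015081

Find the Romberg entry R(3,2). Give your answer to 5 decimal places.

0.89940

Richardson extrapolation on the trapezoidal column (denominator 4−1=3):
R(2,1) = (4·0.9078112 − 0.9328487) / 3 = 0.8994654
R(3,1) = (4·0.9015081 − 0.9078112) / 3 = 0.8994071
R(3,2) = 0.8994071 + (0.8994071 − 0.8994654)/15 = 0.8994032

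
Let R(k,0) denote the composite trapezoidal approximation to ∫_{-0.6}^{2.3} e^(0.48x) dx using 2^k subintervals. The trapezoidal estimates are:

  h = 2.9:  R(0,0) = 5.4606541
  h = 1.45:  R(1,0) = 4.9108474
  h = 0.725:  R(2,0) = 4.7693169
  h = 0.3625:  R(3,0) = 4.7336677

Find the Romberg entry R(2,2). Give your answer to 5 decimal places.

4.72178

Richardson extrapolation on the trapezoidal column (denominator 4−1=3):
R(1,1) = (4·4.9108474 − 5.4606541) / 3 = 4.7275785
R(2,1) = 4.7693169 + (4.7693169 − 4.9108474)/3 = 4.7221401
R(2,2) = 4.7221401 + (4.7221401 − 4.7275785)/15 = 4.7217775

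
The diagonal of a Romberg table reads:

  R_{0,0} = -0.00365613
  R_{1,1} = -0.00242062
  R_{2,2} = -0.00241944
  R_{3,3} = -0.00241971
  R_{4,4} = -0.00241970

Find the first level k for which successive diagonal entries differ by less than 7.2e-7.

k = 3

|R_{1,1} − R_{0,0}| = 0.00123551 ≥ 7.2e-7
|R_{2,2} − R_{1,1}| = 0.00000118 ≥ 7.2e-7
|R_{3,3} − R_{2,2}| = 0.00000027 < 7.2e-7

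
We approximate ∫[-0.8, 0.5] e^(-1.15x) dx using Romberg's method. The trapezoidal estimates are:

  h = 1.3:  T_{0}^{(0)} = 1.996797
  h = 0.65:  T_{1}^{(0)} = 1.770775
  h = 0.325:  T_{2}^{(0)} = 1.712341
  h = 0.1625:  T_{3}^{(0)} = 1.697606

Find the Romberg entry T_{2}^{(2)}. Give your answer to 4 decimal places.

1.6927

Richardson extrapolation on the trapezoidal column (denominator 4−1=3):
T_{1}^{(1)} = 1.770775 + (1.770775 − 1.996797)/3 = 1.695434
T_{2}^{(1)} = (4·1.712341 − 1.770775) / 3 = 1.692863
T_{2}^{(2)} = (16·1.692863 − 1.695434) / 15 = 1.692692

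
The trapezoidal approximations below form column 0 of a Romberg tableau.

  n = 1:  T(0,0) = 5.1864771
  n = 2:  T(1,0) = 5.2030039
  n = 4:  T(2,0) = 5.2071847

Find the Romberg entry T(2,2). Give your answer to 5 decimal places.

5.20858

Richardson extrapolation on the trapezoidal column (denominator 4−1=3):
T(1,1) = (4·5.2030039 − 5.1864771) / 3 = 5.2085128
T(2,1) = 5.2071847 + (5.2071847 − 5.2030039)/3 = 5.2085783
T(2,2) = 5.2085783 + (5.2085783 − 5.2085128)/15 = 5.2085827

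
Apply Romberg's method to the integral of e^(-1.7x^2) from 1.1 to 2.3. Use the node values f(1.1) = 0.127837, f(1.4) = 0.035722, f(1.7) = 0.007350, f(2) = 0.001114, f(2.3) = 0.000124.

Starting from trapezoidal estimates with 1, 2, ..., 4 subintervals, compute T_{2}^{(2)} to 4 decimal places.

0.0288

T_{0}^{(0)} (trapezoid, 1 panel, h=1.2000): 0.076777
T_{1}^{(0)} (trapezoid, 2 panels, h=0.6000): 0.042798
T_{2}^{(0)} (trapezoid, 4 panels, h=0.3000): 0.032450
T_{1}^{(1)} = 0.042798 + (0.042798 − 0.076777)/3 = 0.031472
T_{2}^{(1)} = 0.032450 + (0.032450 − 0.042798)/3 = 0.029001
T_{2}^{(2)} = 0.029001 + (0.029001 − 0.031472)/15 = 0.028836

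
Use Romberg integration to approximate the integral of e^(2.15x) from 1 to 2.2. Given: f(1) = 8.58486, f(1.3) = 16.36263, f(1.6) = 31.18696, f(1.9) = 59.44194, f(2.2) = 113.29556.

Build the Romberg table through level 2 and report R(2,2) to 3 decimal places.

48.709

R(0,0) (trapezoid, 1 panel, h=1.2000): 73.12825
R(1,0) (trapezoid, 2 panels, h=0.6000): 55.27630
R(2,0) (trapezoid, 4 panels, h=0.3000): 50.37952
R(1,1) = 55.27630 + (55.27630 − 73.12825)/3 = 49.32565
R(2,1) = 50.37952 + (50.37952 − 55.27630)/3 = 48.74726
R(2,2) = 48.74726 + (48.74726 − 49.32565)/15 = 48.70870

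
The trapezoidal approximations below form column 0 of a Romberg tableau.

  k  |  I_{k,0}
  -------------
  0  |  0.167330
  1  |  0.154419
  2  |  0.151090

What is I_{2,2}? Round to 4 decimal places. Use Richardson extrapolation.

Richardson extrapolation on the trapezoidal column (denominator 4−1=3):
I_{1,1} = (4·0.154419 − 0.167330) / 3 = 0.150115
I_{2,1} = (4·0.151090 − 0.154419) / 3 = 0.149980
I_{2,2} = 0.149980 + (0.149980 − 0.150115)/15 = 0.149971

0.1500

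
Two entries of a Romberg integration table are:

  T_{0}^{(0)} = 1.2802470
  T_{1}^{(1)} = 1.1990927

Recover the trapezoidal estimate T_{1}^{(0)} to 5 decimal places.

From T_{1}^{(1)} = (4·T_{1}^{(0)} − T_{0}^{(0)})/3, solve for T_{1}^{(0)}:
4·T_{1}^{(0)} = 3·1.1990927 + 1.2802470 = 4.8775251
T_{1}^{(0)} = 1.2193813

1.21938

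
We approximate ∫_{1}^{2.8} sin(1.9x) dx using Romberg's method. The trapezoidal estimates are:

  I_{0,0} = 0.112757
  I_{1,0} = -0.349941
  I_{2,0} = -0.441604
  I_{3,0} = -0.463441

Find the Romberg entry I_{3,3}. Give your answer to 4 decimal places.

I_{1,1} = (4·(-0.349941) − 0.112757) / 3 = -0.504174
I_{2,1} = (4·(-0.441604) − (-0.349941)) / 3 = -0.472158
I_{3,1} = -0.463441 + (-0.463441 − (-0.441604))/3 = -0.470720
I_{2,2} = (16·(-0.472158) − (-0.504174)) / 15 = -0.470024
I_{3,2} = (16·(-0.470720) − (-0.472158)) / 15 = -0.470624
I_{3,3} = -0.470624 + (-0.470624 − (-0.470024))/63 = -0.470634

-0.4706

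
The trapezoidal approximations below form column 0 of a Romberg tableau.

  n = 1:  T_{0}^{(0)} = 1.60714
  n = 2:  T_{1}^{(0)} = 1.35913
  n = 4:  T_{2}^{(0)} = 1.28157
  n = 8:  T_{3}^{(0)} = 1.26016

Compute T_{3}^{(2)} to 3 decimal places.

T_{2}^{(1)} = 1.28157 + (1.28157 − 1.35913)/3 = 1.25572
T_{3}^{(1)} = (4·1.26016 − 1.28157) / 3 = 1.25302
T_{3}^{(2)} = (16·1.25302 − 1.25572) / 15 = 1.25284

1.253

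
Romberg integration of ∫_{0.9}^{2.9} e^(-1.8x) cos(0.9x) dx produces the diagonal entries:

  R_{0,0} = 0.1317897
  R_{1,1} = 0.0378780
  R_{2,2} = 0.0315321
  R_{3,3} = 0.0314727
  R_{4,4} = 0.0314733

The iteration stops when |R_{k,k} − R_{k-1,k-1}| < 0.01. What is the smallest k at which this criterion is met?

|R_{1,1} − R_{0,0}| = 0.0939117 ≥ 0.01
|R_{2,2} − R_{1,1}| = 0.0063459 < 0.01

k = 2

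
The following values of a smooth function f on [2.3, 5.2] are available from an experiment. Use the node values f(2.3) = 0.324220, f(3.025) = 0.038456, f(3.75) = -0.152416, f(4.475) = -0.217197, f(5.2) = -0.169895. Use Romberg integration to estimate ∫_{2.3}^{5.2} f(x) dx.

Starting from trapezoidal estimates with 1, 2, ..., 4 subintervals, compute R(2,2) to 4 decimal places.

R(0,0) (trapezoid, 1 panel, h=2.9000): 0.223771
R(1,0) (trapezoid, 2 panels, h=1.4500): -0.109118
R(2,0) (trapezoid, 4 panels, h=0.7250): -0.184146
R(1,1) = -0.109118 + (-0.109118 − 0.223771)/3 = -0.220081
R(2,1) = -0.184146 + (-0.184146 − (-0.109118))/3 = -0.209155
R(2,2) = -0.209155 + (-0.209155 − (-0.220081))/15 = -0.208427

-0.2084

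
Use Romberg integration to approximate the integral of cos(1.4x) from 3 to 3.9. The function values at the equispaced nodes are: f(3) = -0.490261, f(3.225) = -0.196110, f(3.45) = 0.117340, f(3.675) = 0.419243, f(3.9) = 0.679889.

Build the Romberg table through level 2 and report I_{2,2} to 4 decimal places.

I_{0,0} (trapezoid, 1 panel, h=0.9000): 0.085333
I_{1,0} (trapezoid, 2 panels, h=0.4500): 0.095469
I_{2,0} (trapezoid, 4 panels, h=0.2250): 0.097940
I_{1,1} = 0.095469 + (0.095469 − 0.085333)/3 = 0.098848
I_{2,1} = 0.097940 + (0.097940 − 0.095469)/3 = 0.098764
I_{2,2} = 0.098764 + (0.098764 − 0.098848)/15 = 0.098758

0.0988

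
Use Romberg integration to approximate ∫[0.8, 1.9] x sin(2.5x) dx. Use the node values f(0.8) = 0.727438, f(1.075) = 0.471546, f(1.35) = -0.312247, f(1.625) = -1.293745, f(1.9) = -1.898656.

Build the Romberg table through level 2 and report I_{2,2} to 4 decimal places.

I_{0,0} (trapezoid, 1 panel, h=1.1000): -0.644170
I_{1,0} (trapezoid, 2 panels, h=0.5500): -0.493821
I_{2,0} (trapezoid, 4 panels, h=0.2750): -0.473015
I_{1,1} = -0.493821 + (-0.493821 − (-0.644170))/3 = -0.443705
I_{2,1} = -0.473015 + (-0.473015 − (-0.493821))/3 = -0.466080
I_{2,2} = -0.466080 + (-0.466080 − (-0.443705))/15 = -0.467572

-0.4676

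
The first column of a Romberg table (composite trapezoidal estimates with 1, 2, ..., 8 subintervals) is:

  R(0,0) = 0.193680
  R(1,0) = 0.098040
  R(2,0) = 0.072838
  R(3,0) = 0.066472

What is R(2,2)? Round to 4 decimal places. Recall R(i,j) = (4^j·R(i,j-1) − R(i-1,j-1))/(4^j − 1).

0.0643

R(1,1) = (4·0.098040 − 0.193680) / 3 = 0.066160
R(2,1) = 0.072838 + (0.072838 − 0.098040)/3 = 0.064437
R(2,2) = 0.064437 + (0.064437 − 0.066160)/15 = 0.064322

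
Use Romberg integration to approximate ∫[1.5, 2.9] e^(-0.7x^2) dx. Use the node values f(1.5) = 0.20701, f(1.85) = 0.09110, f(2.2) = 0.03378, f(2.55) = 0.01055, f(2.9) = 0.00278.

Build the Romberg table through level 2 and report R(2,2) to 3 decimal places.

R(0,0) (trapezoid, 1 panel, h=1.4000): 0.14685
R(1,0) (trapezoid, 2 panels, h=0.7000): 0.09707
R(2,0) (trapezoid, 4 panels, h=0.3500): 0.08411
R(1,1) = 0.09707 + (0.09707 − 0.14685)/3 = 0.08048
R(2,1) = 0.08411 + (0.08411 − 0.09707)/3 = 0.07979
R(2,2) = 0.07979 + (0.07979 − 0.08048)/15 = 0.07974

0.080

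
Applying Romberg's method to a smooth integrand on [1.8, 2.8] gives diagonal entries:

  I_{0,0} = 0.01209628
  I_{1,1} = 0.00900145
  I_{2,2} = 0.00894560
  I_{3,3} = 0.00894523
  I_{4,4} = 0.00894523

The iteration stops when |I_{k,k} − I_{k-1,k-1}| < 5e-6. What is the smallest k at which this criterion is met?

k = 3

|I_{1,1} − I_{0,0}| = 0.00309483 ≥ 5e-6
|I_{2,2} − I_{1,1}| = 0.00005585 ≥ 5e-6
|I_{3,3} − I_{2,2}| = 0.00000037 < 5e-6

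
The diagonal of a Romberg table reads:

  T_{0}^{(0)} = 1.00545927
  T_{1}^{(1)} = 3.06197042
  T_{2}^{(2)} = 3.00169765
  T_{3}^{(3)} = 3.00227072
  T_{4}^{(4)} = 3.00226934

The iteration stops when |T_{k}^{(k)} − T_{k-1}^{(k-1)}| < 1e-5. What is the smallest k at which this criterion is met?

k = 4

|T_{1}^{(1)} − T_{0}^{(0)}| = 2.05651115 ≥ 1e-5
|T_{2}^{(2)} − T_{1}^{(1)}| = 0.06027277 ≥ 1e-5
|T_{3}^{(3)} − T_{2}^{(2)}| = 0.00057307 ≥ 1e-5
|T_{4}^{(4)} − T_{3}^{(3)}| = 0.00000138 < 1e-5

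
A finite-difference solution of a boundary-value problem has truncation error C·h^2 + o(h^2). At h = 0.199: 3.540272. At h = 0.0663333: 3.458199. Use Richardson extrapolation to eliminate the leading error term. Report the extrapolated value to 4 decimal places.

Extrapolated value = (9·A(h/3) − A(h)) / (9 − 1)
= (9·3.458199 − 3.540272) / 8
= 27.583519 / 8 = 3.447940

3.4479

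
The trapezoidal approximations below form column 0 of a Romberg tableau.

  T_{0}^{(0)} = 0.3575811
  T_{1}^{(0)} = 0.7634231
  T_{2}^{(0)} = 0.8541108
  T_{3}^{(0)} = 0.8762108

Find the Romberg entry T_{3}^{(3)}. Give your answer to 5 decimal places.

0.88353

Richardson extrapolation on the trapezoidal column (denominator 4−1=3):
T_{1}^{(1)} = 0.7634231 + (0.7634231 − 0.3575811)/3 = 0.8987038
T_{2}^{(1)} = 0.8541108 + (0.8541108 − 0.7634231)/3 = 0.8843400
T_{3}^{(1)} = (4·0.8762108 − 0.8541108) / 3 = 0.8835775
T_{2}^{(2)} = 0.8843400 + (0.8843400 − 0.8987038)/15 = 0.8833824
T_{3}^{(2)} = (16·0.8835775 − 0.8843400) / 15 = 0.8835267
T_{3}^{(3)} = (64·0.8835267 − 0.8833824) / 63 = 0.8835290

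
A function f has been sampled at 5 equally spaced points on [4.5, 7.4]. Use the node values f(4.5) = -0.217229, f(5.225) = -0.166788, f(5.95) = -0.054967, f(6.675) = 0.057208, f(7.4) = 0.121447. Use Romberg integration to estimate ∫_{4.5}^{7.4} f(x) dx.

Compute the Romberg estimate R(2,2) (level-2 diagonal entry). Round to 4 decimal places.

-0.1558

R(0,0) (trapezoid, 1 panel, h=2.9000): -0.138884
R(1,0) (trapezoid, 2 panels, h=1.4500): -0.149144
R(2,0) (trapezoid, 4 panels, h=0.7250): -0.154018
R(1,1) = -0.149144 + (-0.149144 − (-0.138884))/3 = -0.152564
R(2,1) = -0.154018 + (-0.154018 − (-0.149144))/3 = -0.155643
R(2,2) = -0.155643 + (-0.155643 − (-0.152564))/15 = -0.155848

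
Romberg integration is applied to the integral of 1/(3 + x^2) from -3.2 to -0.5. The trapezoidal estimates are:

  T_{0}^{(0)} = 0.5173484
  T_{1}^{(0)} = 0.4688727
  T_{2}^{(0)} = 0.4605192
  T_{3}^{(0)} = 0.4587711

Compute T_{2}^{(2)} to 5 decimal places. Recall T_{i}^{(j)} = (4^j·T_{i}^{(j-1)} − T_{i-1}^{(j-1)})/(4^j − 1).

Richardson extrapolation on the trapezoidal column (denominator 4−1=3):
T_{1}^{(1)} = (4·0.4688727 − 0.5173484) / 3 = 0.4527141
T_{2}^{(1)} = 0.4605192 + (0.4605192 − 0.4688727)/3 = 0.4577347
T_{2}^{(2)} = 0.4577347 + (0.4577347 − 0.4527141)/15 = 0.4580694

0.45807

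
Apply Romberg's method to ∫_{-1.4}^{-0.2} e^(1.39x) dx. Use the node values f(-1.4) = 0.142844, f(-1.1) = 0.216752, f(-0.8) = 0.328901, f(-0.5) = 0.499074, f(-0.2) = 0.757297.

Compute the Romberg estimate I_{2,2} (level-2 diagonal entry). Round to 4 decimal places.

I_{0,0} (trapezoid, 1 panel, h=1.2000): 0.540085
I_{1,0} (trapezoid, 2 panels, h=0.6000): 0.467383
I_{2,0} (trapezoid, 4 panels, h=0.3000): 0.448439
I_{1,1} = 0.467383 + (0.467383 − 0.540085)/3 = 0.443149
I_{2,1} = 0.448439 + (0.448439 − 0.467383)/3 = 0.442124
I_{2,2} = 0.442124 + (0.442124 − 0.443149)/15 = 0.442056

0.4421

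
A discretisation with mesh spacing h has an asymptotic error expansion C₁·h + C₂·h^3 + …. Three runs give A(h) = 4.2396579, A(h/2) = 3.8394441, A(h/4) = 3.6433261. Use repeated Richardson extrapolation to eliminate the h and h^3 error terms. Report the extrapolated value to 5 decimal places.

3.44835

First eliminate the h term (factor 2^1 = 2):
  B₁ = (2·3.8394441 − 4.2396579)/1 = 3.4392303
  B₂ = (2·3.6433261 − 3.8394441)/1 = 3.4472081
Then eliminate the h^3 term (factor 2^3 = 8):
  (8·3.4472081 − 3.4392303)/7 = 3.4483478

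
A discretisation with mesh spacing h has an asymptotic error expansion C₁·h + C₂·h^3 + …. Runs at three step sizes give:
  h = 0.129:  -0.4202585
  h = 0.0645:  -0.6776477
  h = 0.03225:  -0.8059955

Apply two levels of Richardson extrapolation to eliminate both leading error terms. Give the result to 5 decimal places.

First eliminate the h term (factor 2^1 = 2):
  B₁ = (2·(-0.6776477) − (-0.4202585))/1 = -0.9350369
  B₂ = (2·(-0.8059955) − (-0.6776477))/1 = -0.9343433
Then eliminate the h^3 term (factor 2^3 = 8):
  (8·(-0.9343433) − (-0.9350369))/7 = -0.9342442

-0.93424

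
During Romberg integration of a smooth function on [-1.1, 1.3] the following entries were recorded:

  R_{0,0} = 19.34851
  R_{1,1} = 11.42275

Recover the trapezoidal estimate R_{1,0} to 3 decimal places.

13.404

From R_{1,1} = (4·R_{1,0} − R_{0,0})/3, solve for R_{1,0}:
4·R_{1,0} = 3·11.42275 + 19.34851 = 53.61676
R_{1,0} = 13.40419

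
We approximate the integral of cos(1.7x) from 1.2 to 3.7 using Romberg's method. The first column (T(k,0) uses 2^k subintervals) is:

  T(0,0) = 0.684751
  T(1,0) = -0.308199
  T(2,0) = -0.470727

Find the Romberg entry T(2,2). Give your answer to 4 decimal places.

-0.5173

Richardson extrapolation on the trapezoidal column (denominator 4−1=3):
T(1,1) = (4·(-0.308199) − 0.684751) / 3 = -0.639182
T(2,1) = (4·(-0.470727) − (-0.308199)) / 3 = -0.524903
T(2,2) = -0.524903 + (-0.524903 − (-0.639182))/15 = -0.517284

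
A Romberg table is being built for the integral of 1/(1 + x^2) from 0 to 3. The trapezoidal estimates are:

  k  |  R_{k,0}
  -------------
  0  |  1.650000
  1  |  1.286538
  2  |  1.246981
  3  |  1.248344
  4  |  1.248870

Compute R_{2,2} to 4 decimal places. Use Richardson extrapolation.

1.2384

Richardson extrapolation on the trapezoidal column (denominator 4−1=3):
R_{1,1} = (4·1.286538 − 1.650000) / 3 = 1.165384
R_{2,1} = 1.246981 + (1.246981 − 1.286538)/3 = 1.233795
R_{2,2} = 1.233795 + (1.233795 − 1.165384)/15 = 1.238356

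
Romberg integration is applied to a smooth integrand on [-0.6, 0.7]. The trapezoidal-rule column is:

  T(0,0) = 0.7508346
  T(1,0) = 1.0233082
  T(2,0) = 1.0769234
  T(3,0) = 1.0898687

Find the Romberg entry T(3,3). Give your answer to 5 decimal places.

1.09415

T(1,1) = 1.0233082 + (1.0233082 − 0.7508346)/3 = 1.1141327
T(2,1) = (4·1.0769234 − 1.0233082) / 3 = 1.0947951
T(3,1) = 1.0898687 + (1.0898687 − 1.0769234)/3 = 1.0941838
T(2,2) = 1.0947951 + (1.0947951 − 1.1141327)/15 = 1.0935059
T(3,2) = (16·1.0941838 − 1.0947951) / 15 = 1.0941430
T(3,3) = 1.0941430 + (1.0941430 − 1.0935059)/63 = 1.0941531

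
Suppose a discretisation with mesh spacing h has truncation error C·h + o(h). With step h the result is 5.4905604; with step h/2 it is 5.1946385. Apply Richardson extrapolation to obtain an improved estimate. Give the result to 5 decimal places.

4.89872

The leading error scales as h; refining by a factor of 2 reduces it by 2^1 = 2.
Extrapolated value = (2·A(h/2) − A(h)) / (2 − 1)
= (2·5.1946385 − 5.4905604) / 1
= 4.8987166 / 1 = 4.8987166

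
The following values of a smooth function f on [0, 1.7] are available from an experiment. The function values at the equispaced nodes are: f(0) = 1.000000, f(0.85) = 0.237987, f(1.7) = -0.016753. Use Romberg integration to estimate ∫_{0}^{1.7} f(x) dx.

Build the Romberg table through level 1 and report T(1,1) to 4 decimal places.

T(0,0) (trapezoid, 1 panel, h=1.7000): 0.835760
T(1,0) (trapezoid, 2 panels, h=0.8500): 0.620169
T(1,1) = 0.620169 + (0.620169 − 0.835760)/3 = 0.548305

0.5483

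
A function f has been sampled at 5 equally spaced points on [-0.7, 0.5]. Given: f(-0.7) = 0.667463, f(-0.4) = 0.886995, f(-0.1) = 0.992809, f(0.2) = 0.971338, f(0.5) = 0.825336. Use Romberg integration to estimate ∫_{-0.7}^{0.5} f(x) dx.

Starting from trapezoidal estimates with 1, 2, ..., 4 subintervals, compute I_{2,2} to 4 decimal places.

I_{0,0} (trapezoid, 1 panel, h=1.2000): 0.895679
I_{1,0} (trapezoid, 2 panels, h=0.6000): 1.043525
I_{2,0} (trapezoid, 4 panels, h=0.3000): 1.079262
I_{1,1} = 1.043525 + (1.043525 − 0.895679)/3 = 1.092807
I_{2,1} = 1.079262 + (1.079262 − 1.043525)/3 = 1.091174
I_{2,2} = 1.091174 + (1.091174 − 1.092807)/15 = 1.091065

1.0911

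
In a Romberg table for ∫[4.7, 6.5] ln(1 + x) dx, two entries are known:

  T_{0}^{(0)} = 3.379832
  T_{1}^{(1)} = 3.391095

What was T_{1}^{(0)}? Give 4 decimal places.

3.3883

From T_{1}^{(1)} = (4·T_{1}^{(0)} − T_{0}^{(0)})/3, solve for T_{1}^{(0)}:
4·T_{1}^{(0)} = 3·3.391095 + 3.379832 = 13.553117
T_{1}^{(0)} = 3.388279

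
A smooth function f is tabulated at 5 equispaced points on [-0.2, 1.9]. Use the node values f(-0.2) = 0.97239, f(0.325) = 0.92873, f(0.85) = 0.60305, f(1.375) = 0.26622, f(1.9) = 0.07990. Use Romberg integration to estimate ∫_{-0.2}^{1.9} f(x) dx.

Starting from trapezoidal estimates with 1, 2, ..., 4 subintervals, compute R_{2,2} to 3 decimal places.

R_{0,0} (trapezoid, 1 panel, h=2.1000): 1.10490
R_{1,0} (trapezoid, 2 panels, h=1.0500): 1.18565
R_{2,0} (trapezoid, 4 panels, h=0.5250): 1.22018
R_{1,1} = 1.18565 + (1.18565 − 1.10490)/3 = 1.21257
R_{2,1} = 1.22018 + (1.22018 − 1.18565)/3 = 1.23169
R_{2,2} = 1.23169 + (1.23169 − 1.21257)/15 = 1.23296

1.233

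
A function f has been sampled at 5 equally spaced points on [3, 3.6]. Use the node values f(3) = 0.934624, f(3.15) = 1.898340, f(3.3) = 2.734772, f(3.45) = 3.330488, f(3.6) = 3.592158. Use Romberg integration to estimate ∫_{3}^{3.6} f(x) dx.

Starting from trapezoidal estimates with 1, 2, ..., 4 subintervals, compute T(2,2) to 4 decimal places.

1.5455

T(0,0) (trapezoid, 1 panel, h=0.6000): 1.358035
T(1,0) (trapezoid, 2 panels, h=0.3000): 1.499449
T(2,0) (trapezoid, 4 panels, h=0.1500): 1.534049
T(1,1) = 1.499449 + (1.499449 − 1.358035)/3 = 1.546587
T(2,1) = 1.534049 + (1.534049 − 1.499449)/3 = 1.545582
T(2,2) = 1.545582 + (1.545582 − 1.546587)/15 = 1.545515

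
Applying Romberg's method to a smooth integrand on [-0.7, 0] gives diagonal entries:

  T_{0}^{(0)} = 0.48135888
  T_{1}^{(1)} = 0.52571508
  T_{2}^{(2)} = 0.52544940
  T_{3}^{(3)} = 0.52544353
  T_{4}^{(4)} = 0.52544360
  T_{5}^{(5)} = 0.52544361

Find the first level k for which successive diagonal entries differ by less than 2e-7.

k = 4

|T_{1}^{(1)} − T_{0}^{(0)}| = 0.04435620 ≥ 2e-7
|T_{2}^{(2)} − T_{1}^{(1)}| = 0.00026568 ≥ 2e-7
|T_{3}^{(3)} − T_{2}^{(2)}| = 0.00000587 ≥ 2e-7
|T_{4}^{(4)} − T_{3}^{(3)}| = 0.00000007 < 2e-7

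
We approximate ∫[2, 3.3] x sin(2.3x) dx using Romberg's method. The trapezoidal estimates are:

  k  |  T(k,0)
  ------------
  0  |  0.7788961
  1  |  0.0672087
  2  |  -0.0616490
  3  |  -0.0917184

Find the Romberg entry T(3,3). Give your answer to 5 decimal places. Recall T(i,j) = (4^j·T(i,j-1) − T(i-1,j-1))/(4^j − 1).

T(1,1) = (4·0.0672087 − 0.7788961) / 3 = -0.1700204
T(2,1) = (4·(-0.0616490) − 0.0672087) / 3 = -0.1046016
T(3,1) = -0.0917184 + (-0.0917184 − (-0.0616490))/3 = -0.1017415
T(2,2) = (16·(-0.1046016) − (-0.1700204)) / 15 = -0.1002403
T(3,2) = (16·(-0.1017415) − (-0.1046016)) / 15 = -0.1015508
T(3,3) = (64·(-0.1015508) − (-0.1002403)) / 63 = -0.1015716

-0.10157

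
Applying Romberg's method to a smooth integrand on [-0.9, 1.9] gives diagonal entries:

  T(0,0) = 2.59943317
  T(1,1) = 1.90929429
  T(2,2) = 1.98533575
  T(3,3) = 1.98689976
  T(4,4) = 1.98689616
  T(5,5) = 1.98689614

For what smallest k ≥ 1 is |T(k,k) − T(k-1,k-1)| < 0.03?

|T(1,1) − T(0,0)| = 0.69013888 ≥ 0.03
|T(2,2) − T(1,1)| = 0.07604146 ≥ 0.03
|T(3,3) − T(2,2)| = 0.00156401 < 0.03

k = 3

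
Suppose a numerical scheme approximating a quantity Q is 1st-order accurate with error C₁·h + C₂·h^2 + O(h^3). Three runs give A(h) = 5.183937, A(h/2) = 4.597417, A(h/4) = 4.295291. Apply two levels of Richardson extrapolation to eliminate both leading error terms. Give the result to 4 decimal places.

First eliminate the h term (factor 2^1 = 2):
  B₁ = (2·4.597417 − 5.183937)/1 = 4.010897
  B₂ = (2·4.295291 − 4.597417)/1 = 3.993165
Then eliminate the h^2 term (factor 2^2 = 4):
  (4·3.993165 − 4.010897)/3 = 3.987254

3.9873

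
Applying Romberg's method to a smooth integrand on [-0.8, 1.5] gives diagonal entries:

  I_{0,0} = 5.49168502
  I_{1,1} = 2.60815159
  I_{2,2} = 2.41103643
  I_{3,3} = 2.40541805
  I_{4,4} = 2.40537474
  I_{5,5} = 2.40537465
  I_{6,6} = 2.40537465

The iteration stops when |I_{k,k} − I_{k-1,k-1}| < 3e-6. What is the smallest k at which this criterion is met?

|I_{1,1} − I_{0,0}| = 2.88353343 ≥ 3e-6
|I_{2,2} − I_{1,1}| = 0.19711516 ≥ 3e-6
|I_{3,3} − I_{2,2}| = 0.00561838 ≥ 3e-6
|I_{4,4} − I_{3,3}| = 0.00004331 ≥ 3e-6
|I_{5,5} − I_{4,4}| = 0.00000009 < 3e-6

k = 5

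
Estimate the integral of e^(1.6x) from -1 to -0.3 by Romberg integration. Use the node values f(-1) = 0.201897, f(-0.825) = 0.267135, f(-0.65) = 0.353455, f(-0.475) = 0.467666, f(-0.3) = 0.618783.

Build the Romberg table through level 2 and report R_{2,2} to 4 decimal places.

0.2606

R_{0,0} (trapezoid, 1 panel, h=0.7000): 0.287238
R_{1,0} (trapezoid, 2 panels, h=0.3500): 0.267328
R_{2,0} (trapezoid, 4 panels, h=0.1750): 0.262254
R_{1,1} = 0.267328 + (0.267328 − 0.287238)/3 = 0.260691
R_{2,1} = 0.262254 + (0.262254 − 0.267328)/3 = 0.260563
R_{2,2} = 0.260563 + (0.260563 − 0.260691)/15 = 0.260554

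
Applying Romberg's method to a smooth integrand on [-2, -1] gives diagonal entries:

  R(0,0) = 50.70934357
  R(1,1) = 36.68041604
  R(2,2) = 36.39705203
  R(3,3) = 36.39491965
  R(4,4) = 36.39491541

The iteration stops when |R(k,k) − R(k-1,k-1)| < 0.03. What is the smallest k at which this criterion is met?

|R(1,1) − R(0,0)| = 14.02892753 ≥ 0.03
|R(2,2) − R(1,1)| = 0.28336401 ≥ 0.03
|R(3,3) − R(2,2)| = 0.00213238 < 0.03

k = 3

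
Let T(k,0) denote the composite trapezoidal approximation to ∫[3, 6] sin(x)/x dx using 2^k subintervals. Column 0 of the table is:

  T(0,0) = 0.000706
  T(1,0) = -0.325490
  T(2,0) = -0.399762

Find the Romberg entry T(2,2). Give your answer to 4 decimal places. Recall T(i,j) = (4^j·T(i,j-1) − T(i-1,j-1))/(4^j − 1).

T(1,1) = -0.325490 + (-0.325490 − 0.000706)/3 = -0.434222
T(2,1) = (4·(-0.399762) − (-0.325490)) / 3 = -0.424519
T(2,2) = -0.424519 + (-0.424519 − (-0.434222))/15 = -0.423872

-0.4239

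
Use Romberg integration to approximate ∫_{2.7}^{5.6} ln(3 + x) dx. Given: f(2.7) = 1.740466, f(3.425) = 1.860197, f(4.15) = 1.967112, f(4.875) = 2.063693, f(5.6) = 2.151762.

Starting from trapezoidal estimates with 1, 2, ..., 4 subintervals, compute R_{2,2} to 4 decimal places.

R_{0,0} (trapezoid, 1 panel, h=2.9000): 5.643731
R_{1,0} (trapezoid, 2 panels, h=1.4500): 5.674178
R_{2,0} (trapezoid, 4 panels, h=0.7250): 5.681909
R_{1,1} = 5.674178 + (5.674178 − 5.643731)/3 = 5.684327
R_{2,1} = 5.681909 + (5.681909 − 5.674178)/3 = 5.684486
R_{2,2} = 5.684486 + (5.684486 − 5.684327)/15 = 5.684497

5.6845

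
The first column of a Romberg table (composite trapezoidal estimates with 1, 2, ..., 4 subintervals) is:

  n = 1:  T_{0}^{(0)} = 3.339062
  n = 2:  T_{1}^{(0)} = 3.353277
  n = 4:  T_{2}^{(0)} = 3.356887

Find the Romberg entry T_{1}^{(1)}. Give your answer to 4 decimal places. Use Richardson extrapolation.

T_{1}^{(1)} = (4·3.353277 − 3.339062) / 3 = 3.358015

3.3580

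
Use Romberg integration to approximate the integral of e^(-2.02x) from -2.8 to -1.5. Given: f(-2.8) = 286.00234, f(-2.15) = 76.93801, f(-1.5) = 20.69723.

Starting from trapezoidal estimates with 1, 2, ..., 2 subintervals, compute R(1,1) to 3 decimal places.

133.131

R(0,0) (trapezoid, 1 panel, h=1.3000): 199.35472
R(1,0) (trapezoid, 2 panels, h=0.6500): 149.68707
R(1,1) = 149.68707 + (149.68707 − 199.35472)/3 = 133.13119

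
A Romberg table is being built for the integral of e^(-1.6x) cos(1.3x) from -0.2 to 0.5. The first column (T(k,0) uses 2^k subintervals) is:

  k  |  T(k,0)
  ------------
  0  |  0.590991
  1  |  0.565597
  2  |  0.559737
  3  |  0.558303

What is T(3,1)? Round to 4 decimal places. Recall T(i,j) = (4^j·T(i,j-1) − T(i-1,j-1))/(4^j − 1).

0.5578

T(3,1) = 0.558303 + (0.558303 − 0.559737)/3 = 0.557825
(Column j=1 coincides with Simpson's rule on the same nodes.)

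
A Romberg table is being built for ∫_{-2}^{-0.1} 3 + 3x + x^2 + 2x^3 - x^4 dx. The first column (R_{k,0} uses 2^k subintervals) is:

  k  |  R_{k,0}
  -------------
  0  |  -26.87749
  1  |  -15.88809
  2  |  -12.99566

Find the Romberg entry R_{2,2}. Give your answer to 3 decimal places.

R_{1,1} = -15.88809 + (-15.88809 − (-26.87749))/3 = -12.22496
R_{2,1} = (4·(-12.99566) − (-15.88809)) / 3 = -12.03152
R_{2,2} = -12.03152 + (-12.03152 − (-12.22496))/15 = -12.01862

-12.019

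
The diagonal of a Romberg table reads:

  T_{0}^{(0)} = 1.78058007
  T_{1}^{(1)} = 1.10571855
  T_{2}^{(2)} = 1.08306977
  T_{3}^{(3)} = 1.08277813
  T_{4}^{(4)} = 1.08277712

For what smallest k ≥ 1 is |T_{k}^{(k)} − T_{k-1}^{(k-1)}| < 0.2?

k = 2

|T_{1}^{(1)} − T_{0}^{(0)}| = 0.67486152 ≥ 0.2
|T_{2}^{(2)} − T_{1}^{(1)}| = 0.02264878 < 0.2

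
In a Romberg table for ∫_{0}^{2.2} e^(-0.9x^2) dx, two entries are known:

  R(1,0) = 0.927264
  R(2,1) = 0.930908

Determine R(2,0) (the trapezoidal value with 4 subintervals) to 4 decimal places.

From R(2,1) = (4·R(2,0) − R(1,0))/3, solve for R(2,0):
4·R(2,0) = 3·0.930908 + 0.927264 = 3.719988
R(2,0) = 0.929997

0.9300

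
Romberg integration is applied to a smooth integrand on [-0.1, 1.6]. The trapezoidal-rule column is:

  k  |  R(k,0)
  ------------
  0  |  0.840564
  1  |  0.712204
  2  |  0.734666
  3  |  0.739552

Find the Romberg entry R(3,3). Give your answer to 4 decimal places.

Richardson extrapolation on the trapezoidal column (denominator 4−1=3):
R(1,1) = 0.712204 + (0.712204 − 0.840564)/3 = 0.669417
R(2,1) = (4·0.734666 − 0.712204) / 3 = 0.742153
R(3,1) = (4·0.739552 − 0.734666) / 3 = 0.741181
R(2,2) = (16·0.742153 − 0.669417) / 15 = 0.747002
R(3,2) = 0.741181 + (0.741181 − 0.742153)/15 = 0.741116
R(3,3) = (64·0.741116 − 0.747002) / 63 = 0.741023

0.7410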